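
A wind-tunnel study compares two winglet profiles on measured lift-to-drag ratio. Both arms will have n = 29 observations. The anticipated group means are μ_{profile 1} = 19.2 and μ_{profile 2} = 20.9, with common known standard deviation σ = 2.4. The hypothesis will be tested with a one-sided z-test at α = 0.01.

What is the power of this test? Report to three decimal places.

Standardized effect: d = |μ_{profile 1} − μ_{profile 2}| / σ = |19.2 − 20.9| / 2.4 = 0.7083
Noncentrality parameter: δ = d·√(n/2) = 0.7083 × √(29/2) = 2.6973
One-sided α = 0.01 → critical value z_{0.01} = 2.326.
Power = P(Z > 2.326 − δ) = Φ(0.371) = 0.6446.

Power ≈ 0.645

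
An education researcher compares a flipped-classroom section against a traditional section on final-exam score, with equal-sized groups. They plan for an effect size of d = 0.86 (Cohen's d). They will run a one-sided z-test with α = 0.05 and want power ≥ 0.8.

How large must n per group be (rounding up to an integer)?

Set Φ(δ − 1.645) = 0.8; then δ − 1.645 = Φ⁻¹(0.8) = 0.842, giving δ = 2.486.
δ = d·√(n/2) ⇒ n = 2(δ/d)² = 2 × (2.486 / 0.86)² = 16.72.
Round up to the next whole unit.

n = 17 per group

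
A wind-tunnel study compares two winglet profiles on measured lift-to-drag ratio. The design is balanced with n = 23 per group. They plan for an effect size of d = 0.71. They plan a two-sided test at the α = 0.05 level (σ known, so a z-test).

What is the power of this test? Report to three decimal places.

Noncentrality parameter: δ = d·√(n/2) = 0.71 × √(23/2) = 2.4077
Two-sided α = 0.05 → critical value z_{0.025} = 1.960.
Power = Φ(δ − 1.960) + Φ(−δ − 1.960) = Φ(0.448) + Φ(-4.368) = 0.6728 + 0.0000 = 0.6728.

Power ≈ 0.673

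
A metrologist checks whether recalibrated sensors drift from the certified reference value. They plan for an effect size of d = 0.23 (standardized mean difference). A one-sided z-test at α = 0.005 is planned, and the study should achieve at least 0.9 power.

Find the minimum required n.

For power 0.9 need Φ(δ − z_{0.005}) = 0.9, so δ = z_{0.005} + z_{0.10} = 2.576 + 1.282 = 3.857.
δ = d·√n ⇒ n = (δ/d)² = (3.857 / 0.23)² = 281.27.
Round up to the next whole unit.

n = 282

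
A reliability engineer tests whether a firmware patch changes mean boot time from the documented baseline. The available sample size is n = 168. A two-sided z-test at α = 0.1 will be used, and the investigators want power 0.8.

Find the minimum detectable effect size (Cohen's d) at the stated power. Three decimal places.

Need Φ(δ − 1.645) = 0.8, so δ = 1.645 + 0.842 = 2.486.
(Lower-tail contribution to power is negligible for δ > 0.)
δ = d·√n ⇒ d = δ/√n = 2.486/√168 = 0.1918.

d ≈ 0.192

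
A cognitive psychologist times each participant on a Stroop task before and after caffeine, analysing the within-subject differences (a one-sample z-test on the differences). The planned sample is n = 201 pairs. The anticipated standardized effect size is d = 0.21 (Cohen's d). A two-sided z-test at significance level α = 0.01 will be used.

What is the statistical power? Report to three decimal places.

Power ≈ 0.656

Noncentrality parameter: δ = d·√n = 0.21 × √201 = 2.9773
Critical value for a two-sided test at α = 0.01: z_{α/2} = 2.576.
Power = Φ(δ − 2.576) + Φ(−δ − 2.576) = Φ(0.401) + Φ(-5.553) = 0.6559 + 0.0000 = 0.6559.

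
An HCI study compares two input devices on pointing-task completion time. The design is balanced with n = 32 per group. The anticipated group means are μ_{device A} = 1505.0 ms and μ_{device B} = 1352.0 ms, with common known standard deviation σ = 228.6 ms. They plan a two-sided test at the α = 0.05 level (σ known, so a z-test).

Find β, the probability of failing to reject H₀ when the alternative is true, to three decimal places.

β ≈ 0.237

Standardized effect: d = |μ_{device A} − μ_{device B}| / σ = |1505.0 − 1352.0| / 228.6 = 0.6693
Noncentrality parameter: δ = d·√(n/2) = 0.6693 × √(32/2) = 2.6772
Critical value for a two-sided test at α = 0.05: z_{α/2} = 1.960.
Power = Φ(δ − 1.960) + Φ(−δ − 1.960) = Φ(0.717) + Φ(-4.637) = 0.7634 + 0.0000 = 0.7634.
Type II error: β = 1 − power = 1 − 0.7634 = 0.2366.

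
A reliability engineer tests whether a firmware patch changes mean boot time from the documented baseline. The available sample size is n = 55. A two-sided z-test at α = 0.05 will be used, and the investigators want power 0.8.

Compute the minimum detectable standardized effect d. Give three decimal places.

d ≈ 0.378

Need Φ(δ − 1.960) = 0.8, so δ = 1.960 + 0.842 = 2.802.
(The second rejection-region term Φ(−δ − z_{α/2}) is negligible and dropped.)
δ = d·√n ⇒ d = δ/√n = 2.802/√55 = 0.3778.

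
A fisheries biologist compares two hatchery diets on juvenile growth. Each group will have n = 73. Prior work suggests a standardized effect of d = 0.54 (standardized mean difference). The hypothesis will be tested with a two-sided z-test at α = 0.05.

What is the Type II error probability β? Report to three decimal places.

β ≈ 0.096

Noncentrality parameter: δ = d·√(n/2) = 0.54 × √(73/2) = 3.2624
Critical value for a two-sided test at α = 0.05: z_{α/2} = 1.960.
Power = Φ(δ − 1.960) + Φ(−δ − 1.960) = Φ(1.302) + Φ(-5.222) = 0.9036 + 0.0000 = 0.9036.
Type II error: β = 1 − power = 1 − 0.9036 = 0.0964.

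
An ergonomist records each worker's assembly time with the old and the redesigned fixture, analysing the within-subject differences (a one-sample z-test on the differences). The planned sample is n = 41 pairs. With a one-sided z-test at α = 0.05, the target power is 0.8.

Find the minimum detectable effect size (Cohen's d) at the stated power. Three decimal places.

Required noncentrality: δ = z_{0.05} + z_{0.20} = 1.645 + 0.842 = 2.486.
δ = d·√n ⇒ d = δ/√n = 2.486/√41 = 0.3883.

d ≈ 0.388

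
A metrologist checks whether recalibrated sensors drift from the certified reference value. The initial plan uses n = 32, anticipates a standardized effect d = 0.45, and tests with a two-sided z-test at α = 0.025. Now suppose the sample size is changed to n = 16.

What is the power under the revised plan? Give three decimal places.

With n = 16: δ = d·√n = 0.45 × √16 = 1.8000. Critical value z_{0.0125} = 2.241.
Revised power = Φ(δ − 2.241) + Φ(−δ − 2.241) = Φ(-0.441) + Φ(-4.041) = 0.3295 + 0.0000 = 0.3295.

Power ≈ 0.329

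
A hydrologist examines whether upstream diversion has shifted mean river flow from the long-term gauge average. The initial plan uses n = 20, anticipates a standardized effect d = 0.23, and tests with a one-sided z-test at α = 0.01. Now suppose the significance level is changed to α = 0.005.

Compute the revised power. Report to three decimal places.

Power ≈ 0.061

δ = d·√n = 0.23 × √20 = 1.0286 (unchanged). New critical value: z_{0.005} = 2.576.
Revised power = Φ(δ − 2.576) = Φ(-1.547) = 0.0609.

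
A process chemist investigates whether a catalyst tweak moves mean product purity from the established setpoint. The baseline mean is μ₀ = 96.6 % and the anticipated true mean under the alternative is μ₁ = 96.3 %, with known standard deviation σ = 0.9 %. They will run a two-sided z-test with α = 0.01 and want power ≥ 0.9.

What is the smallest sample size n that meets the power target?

n = 134

Standardized effect: d = |μ₁ − μ₀| / σ = |96.3 − 96.6| / 0.9 = 0.3333
Set Φ(δ − 2.576) = 0.9; then δ − 2.576 = Φ⁻¹(0.9) = 1.282, giving δ = 3.857.
(The Φ(−δ − z_{α/2}) term is vanishingly small for δ > 0 and is dropped in the standard sample-size formula.)
δ = d·√n ⇒ n = (δ/d)² = (3.857 / 0.3333)² = 133.91.
Round up to the next whole unit.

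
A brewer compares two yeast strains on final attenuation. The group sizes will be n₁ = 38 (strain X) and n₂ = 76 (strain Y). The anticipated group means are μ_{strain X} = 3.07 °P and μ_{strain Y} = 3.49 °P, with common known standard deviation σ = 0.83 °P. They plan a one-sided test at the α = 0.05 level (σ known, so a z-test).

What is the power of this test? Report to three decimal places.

Standardized effect: d = |μ_{strain X} − μ_{strain Y}| / σ = |3.07 − 3.49| / 0.83 = 0.5060
Noncentrality parameter: δ = d / √(1/n₁ + 1/n₂) = 0.5060 / √(1/38 + 1/76) = 2.5469
One-sided α = 0.05 → critical value z_{0.05} = 1.645.
Power = Φ(δ − 1.645) = Φ(0.902) = 0.8165.

Power ≈ 0.816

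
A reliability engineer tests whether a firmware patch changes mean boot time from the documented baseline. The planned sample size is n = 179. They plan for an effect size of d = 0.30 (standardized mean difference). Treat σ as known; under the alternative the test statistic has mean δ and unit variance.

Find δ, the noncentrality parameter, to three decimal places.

δ ≈ 4.014

The noncentrality parameter scales effect size by the design's sample-size factor: δ = d·√n = 0.30 × √179 = 4.0137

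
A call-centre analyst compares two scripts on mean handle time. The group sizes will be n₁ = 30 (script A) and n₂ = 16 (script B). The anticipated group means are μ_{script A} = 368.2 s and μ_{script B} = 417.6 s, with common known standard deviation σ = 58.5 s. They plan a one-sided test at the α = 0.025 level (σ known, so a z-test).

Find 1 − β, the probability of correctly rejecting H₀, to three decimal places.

Standardized effect: d = |μ_{script A} − μ_{script B}| / σ = |368.2 − 417.6| / 58.5 = 0.8444
Noncentrality parameter: δ = d / √(1/n₁ + 1/n₂) = 0.8444 / √(1/30 + 1/16) = 2.7278
Critical value for a one-sided test at α = 0.025: z_α = 1.960.
Power = P(Z > 1.960 − δ) = Φ(0.768) = 0.7787.

Power ≈ 0.779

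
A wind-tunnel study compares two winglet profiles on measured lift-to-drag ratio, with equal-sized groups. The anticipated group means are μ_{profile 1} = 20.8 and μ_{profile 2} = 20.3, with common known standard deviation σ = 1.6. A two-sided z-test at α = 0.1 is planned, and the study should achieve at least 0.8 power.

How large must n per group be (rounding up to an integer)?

Standardized effect: d = |μ_{profile 1} − μ_{profile 2}| / σ = |20.8 − 20.3| / 1.6 = 0.3125
For power 0.8 need Φ(δ − z_{0.05}) = 0.8, so δ = z_{0.05} + z_{0.20} = 1.645 + 0.842 = 2.486.
(The Φ(−δ − z_{α/2}) term is vanishingly small for δ > 0 and is dropped in the standard sample-size formula.)
δ = d·√(n/2) ⇒ n = 2(δ/d)² = 2 × (2.486 / 0.3125)² = 126.62.
Round up to the next whole unit.

n = 127 per group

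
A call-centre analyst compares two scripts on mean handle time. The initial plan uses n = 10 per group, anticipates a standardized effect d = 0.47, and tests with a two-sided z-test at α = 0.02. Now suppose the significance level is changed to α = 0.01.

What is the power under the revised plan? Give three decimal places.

Power ≈ 0.064

δ = d·√(n/2) = 0.47 × √(10/2) = 1.0510 (unchanged). New critical value: z_{0.005} = 2.576.
Revised power = Φ(δ − 2.576) + Φ(−δ − 2.576) = Φ(-1.525) + Φ(-3.627) = 0.0636 + 0.0001 = 0.0638.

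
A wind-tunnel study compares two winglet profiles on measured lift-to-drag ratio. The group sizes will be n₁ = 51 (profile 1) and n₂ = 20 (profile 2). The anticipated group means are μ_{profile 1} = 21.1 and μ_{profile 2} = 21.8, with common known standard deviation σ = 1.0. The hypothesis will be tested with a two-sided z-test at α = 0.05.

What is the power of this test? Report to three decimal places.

Power ≈ 0.756

Standardized effect: d = |μ_{profile 1} − μ_{profile 2}| / σ = |21.1 − 21.8| / 1.0 = 0.7000
Noncentrality parameter: δ = d / √(1/n₁ + 1/n₂) = 0.7000 / √(1/51 + 1/20) = 2.6532
Two-sided α = 0.05 → critical value z_{0.025} = 1.960.
Power = Φ(δ − 1.960) + Φ(−δ − 1.960) = Φ(0.693) + Φ(-4.613) = 0.7559 + 0.0000 = 0.7559.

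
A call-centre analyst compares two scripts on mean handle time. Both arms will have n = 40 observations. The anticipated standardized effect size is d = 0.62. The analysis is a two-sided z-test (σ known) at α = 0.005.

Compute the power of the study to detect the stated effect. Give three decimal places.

Noncentrality parameter: δ = d·√(n/2) = 0.62 × √(40/2) = 2.7727
Two-sided α = 0.005 → critical value z_{0.0025} = 2.807.
Power = Φ(δ − 2.807) + Φ(−δ − 2.807) = Φ(-0.034) + Φ(-5.580) = 0.4863 + 0.0000 = 0.4863.

Power ≈ 0.486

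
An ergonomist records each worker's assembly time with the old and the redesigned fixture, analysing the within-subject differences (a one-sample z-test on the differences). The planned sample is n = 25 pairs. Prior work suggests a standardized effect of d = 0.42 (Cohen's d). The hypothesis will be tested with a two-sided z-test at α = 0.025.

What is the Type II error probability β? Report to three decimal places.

Noncentrality parameter: δ = d·√n = 0.42 × √25 = 2.1000
Critical value for a two-sided test at α = 0.025: z_{α/2} = 2.241.
Power = Φ(δ − 2.241) + Φ(−δ − 2.241) = Φ(-0.141) + Φ(-4.341) = 0.4438 + 0.0000 = 0.4438.
Type II error: β = 1 − power = 1 − 0.4438 = 0.5562.

β ≈ 0.556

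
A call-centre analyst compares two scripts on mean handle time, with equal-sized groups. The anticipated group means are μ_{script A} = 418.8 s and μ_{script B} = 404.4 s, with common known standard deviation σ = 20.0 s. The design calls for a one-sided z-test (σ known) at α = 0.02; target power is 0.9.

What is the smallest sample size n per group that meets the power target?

Standardized effect: d = |μ_{script A} − μ_{script B}| / σ = |418.8 − 404.4| / 20.0 = 0.7200
For power 0.9 need Φ(δ − z_{0.02}) = 0.9, so δ = z_{0.02} + z_{0.10} = 2.054 + 1.282 = 3.335.
δ = d·√(n/2) ⇒ n = 2(δ/d)² = 2 × (3.335 / 0.7200)² = 42.92.
Round up to the next whole unit.

n = 43 per group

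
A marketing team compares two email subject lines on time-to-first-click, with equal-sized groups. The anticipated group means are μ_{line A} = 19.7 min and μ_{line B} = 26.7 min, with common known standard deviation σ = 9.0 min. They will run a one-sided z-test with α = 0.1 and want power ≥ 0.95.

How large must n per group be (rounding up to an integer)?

Standardized effect: d = |μ_{line A} − μ_{line B}| / σ = |19.7 − 26.7| / 9.0 = 0.7778
Set Φ(δ − 1.282) = 0.95; then δ − 1.282 = Φ⁻¹(0.95) = 1.645, giving δ = 2.926.
δ = d·√(n/2) ⇒ n = 2(δ/d)² = 2 × (2.926 / 0.7778)² = 28.31.
Round up to the next whole unit.

n = 29 per group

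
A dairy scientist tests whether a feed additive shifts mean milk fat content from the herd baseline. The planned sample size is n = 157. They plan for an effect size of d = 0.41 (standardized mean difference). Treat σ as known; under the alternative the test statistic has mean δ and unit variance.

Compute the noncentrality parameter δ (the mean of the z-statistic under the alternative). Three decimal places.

The noncentrality parameter scales effect size by the design's sample-size factor: δ = d·√n = 0.41 × √157 = 5.1373

δ ≈ 5.137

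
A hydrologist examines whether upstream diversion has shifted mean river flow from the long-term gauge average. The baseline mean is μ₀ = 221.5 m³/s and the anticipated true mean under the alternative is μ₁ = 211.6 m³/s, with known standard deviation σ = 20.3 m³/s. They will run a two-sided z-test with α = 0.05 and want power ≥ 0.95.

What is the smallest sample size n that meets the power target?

Standardized effect: d = |μ₁ − μ₀| / σ = |211.6 − 221.5| / 20.3 = 0.4877
Set Φ(δ − 1.960) = 0.95; then δ − 1.960 = Φ⁻¹(0.95) = 1.645, giving δ = 3.605.
(For δ > 0 the lower-tail rejection region contributes negligibly to power, so the one-term inversion is standard.)
δ = d·√n ⇒ n = (δ/d)² = (3.605 / 0.4877)² = 54.64.
Rounding up, n = 55.

n = 55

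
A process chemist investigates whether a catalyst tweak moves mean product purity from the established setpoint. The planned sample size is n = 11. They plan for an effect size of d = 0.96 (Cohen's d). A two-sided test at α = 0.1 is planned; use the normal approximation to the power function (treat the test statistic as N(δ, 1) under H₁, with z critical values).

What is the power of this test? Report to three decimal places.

Noncentrality parameter: δ = d·√n = 0.96 × √11 = 3.1840
Critical value for a two-sided test at α = 0.1: z_{α/2} = 1.645.
Power = Φ(δ − 1.645) + Φ(−δ − 1.645) = Φ(1.539) + Φ(-4.829) = 0.9381 + 0.0000 = 0.9381.

Power ≈ 0.938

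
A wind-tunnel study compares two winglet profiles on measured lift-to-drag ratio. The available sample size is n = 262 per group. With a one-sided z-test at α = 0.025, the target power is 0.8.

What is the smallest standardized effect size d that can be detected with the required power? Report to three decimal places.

d ≈ 0.245

Need Φ(δ − 1.960) = 0.8, so δ = 1.960 + 0.842 = 2.802.
δ = d·√(n/2) ⇒ d = δ/√(n/2) = 2.802/√(262/2) = 0.2448.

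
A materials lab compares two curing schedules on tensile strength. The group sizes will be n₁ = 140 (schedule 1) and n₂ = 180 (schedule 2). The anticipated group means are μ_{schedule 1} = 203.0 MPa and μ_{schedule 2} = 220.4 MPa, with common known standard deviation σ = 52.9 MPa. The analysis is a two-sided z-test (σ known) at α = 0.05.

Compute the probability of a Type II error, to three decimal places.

β ≈ 0.169

Standardized effect: d = |μ_{schedule 1} − μ_{schedule 2}| / σ = |203.0 − 220.4| / 52.9 = 0.3289
Noncentrality parameter: δ = d / √(1/n₁ + 1/n₂) = 0.3289 / √(1/140 + 1/180) = 2.9189
Critical value for a two-sided test at α = 0.05: z_{α/2} = 1.960.
Power = Φ(δ − 1.960) + Φ(−δ − 1.960) = Φ(0.959) + Φ(-4.879) = 0.8312 + 0.0000 = 0.8312.
Type II error: β = 1 − power = 1 − 0.8312 = 0.1688.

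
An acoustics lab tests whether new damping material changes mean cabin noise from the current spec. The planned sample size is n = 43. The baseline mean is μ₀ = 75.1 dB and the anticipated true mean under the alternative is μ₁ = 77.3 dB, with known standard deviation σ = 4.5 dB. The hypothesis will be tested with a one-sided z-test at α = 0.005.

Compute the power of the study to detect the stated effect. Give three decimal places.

Standardized effect: d = |μ₁ − μ₀| / σ = |77.3 − 75.1| / 4.5 = 0.4889
Noncentrality parameter: δ = d·√n = 0.4889 × √43 = 3.2059
Critical value for a one-sided test at α = 0.005: z_α = 2.576.
Power = P(Z > 2.576 − δ) = Φ(0.630) = 0.7357.

Power ≈ 0.736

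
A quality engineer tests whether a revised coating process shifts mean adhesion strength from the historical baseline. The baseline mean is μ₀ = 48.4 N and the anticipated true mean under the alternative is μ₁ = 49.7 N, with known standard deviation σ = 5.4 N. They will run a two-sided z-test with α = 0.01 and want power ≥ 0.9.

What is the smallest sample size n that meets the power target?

Standardized effect: d = |μ₁ − μ₀| / σ = |49.7 − 48.4| / 5.4 = 0.2407
For power 0.9 need Φ(δ − z_{0.005}) = 0.9, so δ = z_{0.005} + z_{0.10} = 2.576 + 1.282 = 3.857.
(The Φ(−δ − z_{α/2}) term is vanishingly small for δ > 0 and is dropped in the standard sample-size formula.)
δ = d·√n ⇒ n = (δ/d)² = (3.857 / 0.2407)² = 256.74.
Round up to the next whole unit.

n = 257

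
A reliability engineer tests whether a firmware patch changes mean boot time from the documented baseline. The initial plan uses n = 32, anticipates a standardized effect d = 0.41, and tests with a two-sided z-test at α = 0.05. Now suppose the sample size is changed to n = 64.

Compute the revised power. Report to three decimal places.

Power ≈ 0.907

With n = 64: δ = d·√n = 0.41 × √64 = 3.2800. Critical value z_{0.025} = 1.960.
Revised power = Φ(δ − 1.960) + Φ(−δ − 1.960) = Φ(1.320) + Φ(-5.240) = 0.9066 + 0.0000 = 0.9066.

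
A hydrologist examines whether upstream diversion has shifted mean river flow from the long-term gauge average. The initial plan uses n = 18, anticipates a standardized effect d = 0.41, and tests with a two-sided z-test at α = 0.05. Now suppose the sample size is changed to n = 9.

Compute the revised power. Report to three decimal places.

With n = 9: δ = d·√n = 0.41 × √9 = 1.2300. Critical value z_{0.025} = 1.960.
Revised power = Φ(δ − 1.960) + Φ(−δ − 1.960) = Φ(-0.730) + Φ(-3.190) = 0.2327 + 0.0007 = 0.2334.

Power ≈ 0.233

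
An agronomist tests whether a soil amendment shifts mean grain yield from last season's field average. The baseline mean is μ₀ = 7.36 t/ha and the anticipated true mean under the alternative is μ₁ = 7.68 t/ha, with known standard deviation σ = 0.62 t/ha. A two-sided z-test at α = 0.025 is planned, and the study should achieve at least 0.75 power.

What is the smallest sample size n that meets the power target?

Standardized effect: d = |μ₁ − μ₀| / σ = |7.68 − 7.36| / 0.62 = 0.5161
Set Φ(δ − 2.241) = 0.75; then δ − 2.241 = Φ⁻¹(0.75) = 0.674, giving δ = 2.916.
(The Φ(−δ − z_{α/2}) term is vanishingly small for δ > 0 and is dropped in the standard sample-size formula.)
δ = d·√n ⇒ n = (δ/d)² = (2.916 / 0.5161)² = 31.92.
Round up to the next whole unit.

n = 32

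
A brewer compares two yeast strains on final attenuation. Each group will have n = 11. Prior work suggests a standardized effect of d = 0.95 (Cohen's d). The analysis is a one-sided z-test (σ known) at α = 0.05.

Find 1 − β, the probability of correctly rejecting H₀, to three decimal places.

Power ≈ 0.720

Noncentrality parameter: δ = d·√(n/2) = 0.95 × √(11/2) = 2.2279
Critical value for a one-sided test at α = 0.05: z_α = 1.645.
Power = P(Z > 1.645 − δ) = Φ(0.583) = 0.7201.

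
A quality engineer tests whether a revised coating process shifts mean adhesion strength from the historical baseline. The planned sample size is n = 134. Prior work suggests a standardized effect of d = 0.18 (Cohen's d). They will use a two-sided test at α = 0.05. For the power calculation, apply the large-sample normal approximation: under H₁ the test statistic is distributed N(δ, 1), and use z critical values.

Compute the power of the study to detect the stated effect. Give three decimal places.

Noncentrality parameter: δ = d·√n = 0.18 × √134 = 2.0837
Critical value for a two-sided test at α = 0.05: z_{α/2} = 1.960.
Power = Φ(δ − 1.960) + Φ(−δ − 1.960) = Φ(0.124) + Φ(-4.044) = 0.5492 + 0.0000 = 0.5492.

Power ≈ 0.549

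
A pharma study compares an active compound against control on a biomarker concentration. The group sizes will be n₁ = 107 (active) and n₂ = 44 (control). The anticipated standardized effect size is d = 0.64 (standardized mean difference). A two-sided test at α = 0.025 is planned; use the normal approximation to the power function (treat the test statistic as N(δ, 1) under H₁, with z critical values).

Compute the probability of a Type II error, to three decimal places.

Noncentrality parameter: λ = d / √(1/n₁ + 1/n₂) = 0.64 / √(1/107 + 1/44) = 3.5736
Two-sided α = 0.025 → critical value z_{0.0125} = 2.241.
Power = Φ(λ − 2.241) + Φ(−λ − 2.241) = Φ(1.332) + Φ(-5.815) = 0.9086 + 0.0000 = 0.9086.
Type II error: β = 1 − power = 1 − 0.9086 = 0.0914.

β ≈ 0.091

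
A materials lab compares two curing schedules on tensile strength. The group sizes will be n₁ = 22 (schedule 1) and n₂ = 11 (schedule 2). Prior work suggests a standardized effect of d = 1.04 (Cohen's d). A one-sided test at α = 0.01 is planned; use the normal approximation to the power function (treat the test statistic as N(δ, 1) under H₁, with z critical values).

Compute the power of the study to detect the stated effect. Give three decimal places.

Power ≈ 0.688

Noncentrality parameter: δ = d / √(1/n₁ + 1/n₂) = 1.04 / √(1/22 + 1/11) = 2.8163
One-sided α = 0.01 → critical value z_{0.01} = 2.326.
Power = P(Z > 2.326 − δ) = Φ(0.490) = 0.6879.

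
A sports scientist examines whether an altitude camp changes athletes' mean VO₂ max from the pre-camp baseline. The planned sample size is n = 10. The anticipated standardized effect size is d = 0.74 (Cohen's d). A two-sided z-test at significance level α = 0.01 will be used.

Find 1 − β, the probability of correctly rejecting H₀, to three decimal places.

Noncentrality parameter: δ = d·√n = 0.74 × √10 = 2.3401
Two-sided α = 0.01 → critical value z_{0.005} = 2.576.
Power = Φ(δ − 2.576) + Φ(−δ − 2.576) = Φ(-0.236) + Φ(-4.916) = 0.4068 + 0.0000 = 0.4068.

Power ≈ 0.407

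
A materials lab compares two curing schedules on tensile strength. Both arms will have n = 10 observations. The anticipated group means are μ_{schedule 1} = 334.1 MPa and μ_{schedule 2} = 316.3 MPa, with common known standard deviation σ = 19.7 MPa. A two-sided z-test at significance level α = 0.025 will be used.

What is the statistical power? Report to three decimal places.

Standardized effect: d = |μ_{schedule 1} − μ_{schedule 2}| / σ = |334.1 − 316.3| / 19.7 = 0.9036
Noncentrality parameter: δ = d·√(n/2) = 0.9036 × √(10/2) = 2.0204
Two-sided α = 0.025 → critical value z_{0.0125} = 2.241.
Power = Φ(δ − 2.241) + Φ(−δ − 2.241) = Φ(-0.221) + Φ(-4.262) = 0.4125 + 0.0000 = 0.4126.

Power ≈ 0.413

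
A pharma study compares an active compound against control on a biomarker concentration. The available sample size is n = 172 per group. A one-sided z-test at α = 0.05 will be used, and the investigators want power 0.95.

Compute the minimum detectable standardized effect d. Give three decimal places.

Need Φ(δ − 1.645) = 0.95, so δ = 1.645 + 1.645 = 3.290.
δ = d·√(n/2) ⇒ d = δ/√(n/2) = 3.290/√(172/2) = 0.3547.

d ≈ 0.355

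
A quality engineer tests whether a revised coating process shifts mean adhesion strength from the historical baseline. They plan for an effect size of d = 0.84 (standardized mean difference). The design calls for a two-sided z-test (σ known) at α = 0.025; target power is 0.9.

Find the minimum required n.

n = 18

Set Φ(δ − 2.241) = 0.9; then δ − 2.241 = Φ⁻¹(0.9) = 1.282, giving δ = 3.523.
(Ignoring the negligible lower-tail rejection probability gives the usual closed-form inversion.)
δ = d·√n ⇒ n = (δ/d)² = (3.523 / 0.84)² = 17.59.
Rounding up, n = 18.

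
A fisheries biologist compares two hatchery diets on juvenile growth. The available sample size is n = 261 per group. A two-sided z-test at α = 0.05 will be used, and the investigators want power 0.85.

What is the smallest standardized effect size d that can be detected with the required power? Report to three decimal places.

d ≈ 0.262

Need Φ(δ − 1.960) = 0.85, so δ = 1.960 + 1.036 = 2.996.
(The second rejection-region term Φ(−δ − z_{α/2}) is negligible and dropped.)
δ = d·√(n/2) ⇒ d = δ/√(n/2) = 2.996/√(261/2) = 0.2623.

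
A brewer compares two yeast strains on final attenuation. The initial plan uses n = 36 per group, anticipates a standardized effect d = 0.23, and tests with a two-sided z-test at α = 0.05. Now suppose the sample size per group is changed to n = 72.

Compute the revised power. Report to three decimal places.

With n = 72 per group: δ = d·√(n/2) = 0.23 × √(72/2) = 1.3800. Critical value z_{0.025} = 1.960.
Revised power = Φ(δ − 1.960) + Φ(−δ − 1.960) = Φ(-0.580) + Φ(-3.340) = 0.2810 + 0.0004 = 0.2814.

Power ≈ 0.281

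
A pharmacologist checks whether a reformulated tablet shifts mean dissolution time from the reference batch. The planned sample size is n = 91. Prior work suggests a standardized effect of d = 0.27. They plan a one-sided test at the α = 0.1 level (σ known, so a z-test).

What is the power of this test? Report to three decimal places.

Power ≈ 0.902

Noncentrality parameter: δ = d·√n = 0.27 × √91 = 2.5756
One-sided α = 0.1 → critical value z_{0.1} = 1.282.
Power = P(Z > 1.282 − δ) = Φ(1.294) = 0.9022.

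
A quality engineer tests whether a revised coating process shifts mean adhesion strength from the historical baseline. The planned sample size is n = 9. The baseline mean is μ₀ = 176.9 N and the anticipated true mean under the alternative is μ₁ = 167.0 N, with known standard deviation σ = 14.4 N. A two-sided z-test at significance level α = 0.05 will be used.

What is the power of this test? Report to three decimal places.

Standardized effect: d = |μ₁ − μ₀| / σ = |167.0 − 176.9| / 14.4 = 0.6875
Noncentrality parameter: δ = d·√n = 0.6875 × √9 = 2.0625
Two-sided α = 0.05 → critical value z_{0.025} = 1.960.
Power = Φ(δ − 1.960) + Φ(−δ − 1.960) = Φ(0.103) + Φ(-4.022) = 0.5408 + 0.0000 = 0.5409.

Power ≈ 0.541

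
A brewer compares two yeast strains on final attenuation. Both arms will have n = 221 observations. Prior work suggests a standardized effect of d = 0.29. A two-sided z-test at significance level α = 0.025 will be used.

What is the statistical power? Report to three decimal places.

Power ≈ 0.790

Noncentrality parameter: δ = d·√(n/2) = 0.29 × √(221/2) = 3.0485
Two-sided α = 0.025 → critical value z_{0.0125} = 2.241.
Power = Φ(δ − 2.241) + Φ(−δ − 2.241) = Φ(0.807) + Φ(-5.290) = 0.7902 + 0.0000 = 0.7902.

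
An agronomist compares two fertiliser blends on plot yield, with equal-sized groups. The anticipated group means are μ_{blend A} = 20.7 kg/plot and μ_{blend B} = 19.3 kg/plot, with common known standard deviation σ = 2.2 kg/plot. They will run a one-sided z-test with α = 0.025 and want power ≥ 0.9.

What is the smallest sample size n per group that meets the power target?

n = 52 per group

Standardized effect: d = |μ_{blend A} − μ_{blend B}| / σ = |20.7 − 19.3| / 2.2 = 0.6364
For power 0.9 need Φ(δ − z_{0.025}) = 0.9, so δ = z_{0.025} + z_{0.10} = 1.960 + 1.282 = 3.242.
δ = d·√(n/2) ⇒ n = 2(δ/d)² = 2 × (3.242 / 0.6364)² = 51.89.
Round up to the next whole unit.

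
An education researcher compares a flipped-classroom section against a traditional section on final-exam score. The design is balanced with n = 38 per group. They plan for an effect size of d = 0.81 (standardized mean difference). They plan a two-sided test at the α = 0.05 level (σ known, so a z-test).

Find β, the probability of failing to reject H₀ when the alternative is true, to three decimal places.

Noncentrality parameter: δ = d·√(n/2) = 0.81 × √(38/2) = 3.5307
Critical value for a two-sided test at α = 0.05: z_{α/2} = 1.960.
Power = Φ(δ − 1.960) + Φ(−δ − 1.960) = Φ(1.571) + Φ(-5.491) = 0.9419 + 0.0000 = 0.9419.
Type II error: β = 1 − power = 1 − 0.9419 = 0.0581.

β ≈ 0.058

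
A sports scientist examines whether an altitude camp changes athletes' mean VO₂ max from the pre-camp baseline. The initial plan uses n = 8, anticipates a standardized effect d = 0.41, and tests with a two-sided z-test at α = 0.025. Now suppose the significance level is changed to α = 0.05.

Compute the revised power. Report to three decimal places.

δ = d·√n = 0.41 × √8 = 1.1597 (unchanged). New critical value: z_{0.025} = 1.960.
Revised power = Φ(δ − 1.960) + Φ(−δ − 1.960) = Φ(-0.800) + Φ(-3.120) = 0.2118 + 0.0009 = 0.2127.

Power ≈ 0.213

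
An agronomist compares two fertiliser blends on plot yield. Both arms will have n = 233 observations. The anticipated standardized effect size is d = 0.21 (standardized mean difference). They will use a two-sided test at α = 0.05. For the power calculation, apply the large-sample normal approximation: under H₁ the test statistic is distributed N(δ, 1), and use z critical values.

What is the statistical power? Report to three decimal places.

Noncentrality parameter: δ = d·√(n/2) = 0.21 × √(233/2) = 2.2666
Two-sided α = 0.05 → critical value z_{0.025} = 1.960.
Power = Φ(δ − 1.960) + Φ(−δ − 1.960) = Φ(0.307) + Φ(-4.227) = 0.6205 + 0.0000 = 0.6205.

Power ≈ 0.620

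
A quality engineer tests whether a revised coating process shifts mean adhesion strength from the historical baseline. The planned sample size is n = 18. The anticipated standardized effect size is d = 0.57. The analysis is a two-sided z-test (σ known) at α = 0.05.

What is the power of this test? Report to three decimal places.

Power ≈ 0.677

Noncentrality parameter: δ = d·√n = 0.57 × √18 = 2.4183
Two-sided α = 0.05 → critical value z_{0.025} = 1.960.
Power = Φ(δ − 1.960) + Φ(−δ − 1.960) = Φ(0.458) + Φ(-4.378) = 0.6766 + 0.0000 = 0.6767.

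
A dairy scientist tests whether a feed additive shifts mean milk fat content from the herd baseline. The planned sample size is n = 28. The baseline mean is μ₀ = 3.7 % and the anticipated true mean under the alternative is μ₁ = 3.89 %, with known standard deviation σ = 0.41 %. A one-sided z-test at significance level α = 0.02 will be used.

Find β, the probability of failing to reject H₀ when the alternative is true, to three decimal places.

β ≈ 0.345

Standardized effect: d = |μ₁ − μ₀| / σ = |3.89 − 3.7| / 0.41 = 0.4634
Noncentrality parameter: δ = d·√n = 0.4634 × √28 = 2.4522
Critical value for a one-sided test at α = 0.02: z_α = 2.054.
Power = P(Z > 2.054 − δ) = Φ(0.398) = 0.6548.
Type II error: β = 1 − power = 1 − 0.6548 = 0.3452.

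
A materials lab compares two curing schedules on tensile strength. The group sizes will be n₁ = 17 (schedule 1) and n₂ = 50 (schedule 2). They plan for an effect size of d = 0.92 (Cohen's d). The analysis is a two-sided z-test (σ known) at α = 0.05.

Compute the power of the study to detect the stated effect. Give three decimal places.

Power ≈ 0.906

Noncentrality parameter: δ = d / √(1/n₁ + 1/n₂) = 0.92 / √(1/17 + 1/50) = 3.2769
Two-sided α = 0.05 → critical value z_{0.025} = 1.960.
Power = Φ(δ − 1.960) + Φ(−δ − 1.960) = Φ(1.317) + Φ(-5.237) = 0.9061 + 0.0000 = 0.9061.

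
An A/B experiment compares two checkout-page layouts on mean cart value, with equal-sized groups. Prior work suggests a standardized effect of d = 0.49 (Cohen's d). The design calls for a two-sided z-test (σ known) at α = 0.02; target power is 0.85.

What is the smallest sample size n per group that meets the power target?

For power 0.85 need Φ(δ − z_{0.01}) = 0.85, so δ = z_{0.01} + z_{0.15} = 2.326 + 1.036 = 3.363.
(Ignoring the negligible lower-tail rejection probability gives the usual closed-form inversion.)
δ = d·√(n/2) ⇒ n = 2(δ/d)² = 2 × (3.363 / 0.49)² = 94.20.
Rounding up, n = 95 per group.

n = 95 per group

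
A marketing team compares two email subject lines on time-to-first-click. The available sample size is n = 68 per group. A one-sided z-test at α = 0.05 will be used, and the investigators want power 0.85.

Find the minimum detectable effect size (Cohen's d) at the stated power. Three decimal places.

d ≈ 0.460

Need Φ(δ − 1.645) = 0.85, so δ = 1.645 + 1.036 = 2.681.
δ = d·√(n/2) ⇒ d = δ/√(n/2) = 2.681/√(68/2) = 0.4598.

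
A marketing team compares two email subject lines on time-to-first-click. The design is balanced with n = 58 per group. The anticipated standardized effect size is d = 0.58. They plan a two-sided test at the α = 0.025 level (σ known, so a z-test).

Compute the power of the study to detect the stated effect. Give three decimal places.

Noncentrality parameter: δ = d·√(n/2) = 0.58 × √(58/2) = 3.1234
Critical value for a two-sided test at α = 0.025: z_{α/2} = 2.241.
Power = Φ(δ − 2.241) + Φ(−δ − 2.241) = Φ(0.882) + Φ(-5.365) = 0.8111 + 0.0000 = 0.8111.

Power ≈ 0.811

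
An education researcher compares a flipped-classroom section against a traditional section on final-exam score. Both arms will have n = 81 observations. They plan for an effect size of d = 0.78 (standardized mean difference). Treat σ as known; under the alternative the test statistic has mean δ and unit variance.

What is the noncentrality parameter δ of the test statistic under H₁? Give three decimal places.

δ = d·√(n/2) = 0.78 × √(81/2) = 4.9639

δ ≈ 4.964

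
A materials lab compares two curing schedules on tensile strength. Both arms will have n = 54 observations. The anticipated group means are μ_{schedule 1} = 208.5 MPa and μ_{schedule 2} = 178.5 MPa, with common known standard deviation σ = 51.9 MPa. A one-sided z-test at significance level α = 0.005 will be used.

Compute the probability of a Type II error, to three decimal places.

β ≈ 0.334

Standardized effect: d = |μ_{schedule 1} − μ_{schedule 2}| / σ = |208.5 − 178.5| / 51.9 = 0.5780
Noncentrality parameter: δ = d·√(n/2) = 0.5780 × √(54/2) = 3.0036
One-sided α = 0.005 → critical value z_{0.005} = 2.576.
Power = Φ(δ − 2.576) = Φ(0.428) = 0.6656.
Type II error: β = 1 − power = 1 − 0.6656 = 0.3344.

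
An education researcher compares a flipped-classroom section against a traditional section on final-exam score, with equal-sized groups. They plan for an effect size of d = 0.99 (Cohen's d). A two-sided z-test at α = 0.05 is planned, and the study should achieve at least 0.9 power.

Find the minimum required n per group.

Set Φ(δ − 1.960) = 0.9; then δ − 1.960 = Φ⁻¹(0.9) = 1.282, giving δ = 3.242.
(Ignoring the negligible lower-tail rejection probability gives the usual closed-form inversion.)
δ = d·√(n/2) ⇒ n = 2(δ/d)² = 2 × (3.242 / 0.99)² = 21.44.
Round up to the next whole unit.

n = 22 per group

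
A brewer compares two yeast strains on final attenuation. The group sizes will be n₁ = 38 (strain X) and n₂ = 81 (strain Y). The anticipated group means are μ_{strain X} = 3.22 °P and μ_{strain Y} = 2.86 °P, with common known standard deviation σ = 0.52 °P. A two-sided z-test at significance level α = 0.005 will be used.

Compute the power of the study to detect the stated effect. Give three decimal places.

Standardized effect: d = |μ_{strain X} − μ_{strain Y}| / σ = |3.22 − 2.86| / 0.52 = 0.6923
Noncentrality parameter: δ = d / √(1/n₁ + 1/n₂) = 0.6923 / √(1/38 + 1/81) = 3.5210
Critical value for a two-sided test at α = 0.005: z_{α/2} = 2.807.
Power = Φ(δ − 2.807) + Φ(−δ − 2.807) = Φ(0.714) + Φ(-6.328) = 0.7624 + 0.0000 = 0.7624.

Power ≈ 0.762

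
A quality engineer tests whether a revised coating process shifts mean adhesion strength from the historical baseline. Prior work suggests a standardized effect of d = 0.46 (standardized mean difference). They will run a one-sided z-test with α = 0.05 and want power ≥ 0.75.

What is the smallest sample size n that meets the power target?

n = 26

Set Φ(δ − 1.645) = 0.75; then δ − 1.645 = Φ⁻¹(0.75) = 0.674, giving δ = 2.319.
δ = d·√n ⇒ n = (δ/d)² = (2.319 / 0.46)² = 25.42.
Round up to the next whole unit.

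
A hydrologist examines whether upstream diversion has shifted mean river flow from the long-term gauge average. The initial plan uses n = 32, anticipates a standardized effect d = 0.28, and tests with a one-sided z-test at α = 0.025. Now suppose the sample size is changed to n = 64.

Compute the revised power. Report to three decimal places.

With n = 64: δ = d·√n = 0.28 × √64 = 2.2400. Critical value z_{0.025} = 1.960.
Revised power = P(Z > 1.960 − δ) = Φ(0.280) = 0.6103.

Power ≈ 0.610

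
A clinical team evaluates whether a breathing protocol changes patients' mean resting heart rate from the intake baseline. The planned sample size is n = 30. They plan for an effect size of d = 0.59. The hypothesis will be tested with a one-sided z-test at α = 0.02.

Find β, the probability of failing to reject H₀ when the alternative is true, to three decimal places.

β ≈ 0.119

Noncentrality parameter: λ = d·√n = 0.59 × √30 = 3.2316
One-sided α = 0.02 → critical value z_{0.02} = 2.054.
Power = P(Z > 2.054 − λ) = Φ(1.178) = 0.8806.
Type II error: β = 1 − power = 1 − 0.8806 = 0.1194.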